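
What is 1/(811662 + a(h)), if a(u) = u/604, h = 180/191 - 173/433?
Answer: 49952612/40544637006041 ≈ 1.2320e-6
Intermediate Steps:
h = 44897/82703 (h = 180*(1/191) - 173*1/433 = 180/191 - 173/433 = 44897/82703 ≈ 0.54287)
a(u) = u/604 (a(u) = u*(1/604) = u/604)
1/(811662 + a(h)) = 1/(811662 + (1/604)*(44897/82703)) = 1/(811662 + 44897/49952612) = 1/(40544637006041/49952612) = 49952612/40544637006041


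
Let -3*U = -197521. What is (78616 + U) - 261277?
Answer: -350462/3 ≈ -1.1682e+5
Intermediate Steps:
U = 197521/3 (U = -⅓*(-197521) = 197521/3 ≈ 65840.)
(78616 + U) - 261277 = (78616 + 197521/3) - 261277 = 433369/3 - 261277 = -350462/3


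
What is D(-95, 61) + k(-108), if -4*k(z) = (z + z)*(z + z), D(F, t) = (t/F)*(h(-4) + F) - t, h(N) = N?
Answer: -1107836/95 ≈ -11661.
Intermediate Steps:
D(F, t) = -t + t*(-4 + F)/F (D(F, t) = (t/F)*(-4 + F) - t = t*(-4 + F)/F - t = -t + t*(-4 + F)/F)
k(z) = -z² (k(z) = -(z + z)*(z + z)/4 = -2*z*2*z/4 = -z²)
D(-95, 61) + k(-108) = -4*61/(-95) - 1*(-108)² = -4*61*(-1/95) - 1*11664 = 244/95 - 11664 = -1107836/95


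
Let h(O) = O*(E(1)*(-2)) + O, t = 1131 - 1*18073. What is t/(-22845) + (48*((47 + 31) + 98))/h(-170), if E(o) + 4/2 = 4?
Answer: 6721166/388365 ≈ 17.306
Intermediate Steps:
E(o) = 2 (E(o) = -2 + 4 = 2)
t = -16942 (t = 1131 - 18073 = -16942)
h(O) = -3*O (h(O) = O*(2*(-2)) + O = O*(-4) + O = -4*O + O = -3*O)
t/(-22845) + (48*((47 + 31) + 98))/h(-170) = -16942/(-22845) + (48*((47 + 31) + 98))/((-3*(-170))) = -16942*(-1/22845) + (48*(78 + 98))/510 = 16942/22845 + (48*176)*(1/510) = 16942/22845 + 8448*(1/510) = 16942/22845 + 1408/85 = 6721166/388365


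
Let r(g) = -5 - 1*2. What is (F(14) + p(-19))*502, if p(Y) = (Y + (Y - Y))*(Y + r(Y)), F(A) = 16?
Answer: 256020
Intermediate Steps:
r(g) = -7 (r(g) = -5 - 2 = -7)
p(Y) = Y*(-7 + Y) (p(Y) = (Y + (Y - Y))*(Y - 7) = (Y + 0)*(-7 + Y) = Y*(-7 + Y))
(F(14) + p(-19))*502 = (16 - 19*(-7 - 19))*502 = (16 - 19*(-26))*502 = (16 + 494)*502 = 510*502 = 256020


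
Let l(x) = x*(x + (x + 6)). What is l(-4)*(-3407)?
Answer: -27256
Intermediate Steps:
l(x) = x*(6 + 2*x) (l(x) = x*(x + (6 + x)) = x*(6 + 2*x))
l(-4)*(-3407) = (2*(-4)*(3 - 4))*(-3407) = (2*(-4)*(-1))*(-3407) = 8*(-3407) = -27256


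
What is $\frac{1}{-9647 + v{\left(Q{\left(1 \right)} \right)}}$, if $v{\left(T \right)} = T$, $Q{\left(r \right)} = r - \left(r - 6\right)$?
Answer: $- \frac{1}{9641} \approx -0.00010372$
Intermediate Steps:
$Q{\left(r \right)} = 6$ ($Q{\left(r \right)} = r - \left(r - 6\right) = r - \left(-6 + r\right) = 6$)
$\frac{1}{-9647 + v{\left(Q{\left(1 \right)} \right)}} = \frac{1}{-9647 + 6} = \frac{1}{-9641} = - \frac{1}{9641}$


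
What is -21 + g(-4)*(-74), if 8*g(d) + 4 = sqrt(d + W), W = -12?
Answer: 16 - 37*I ≈ 16.0 - 37.0*I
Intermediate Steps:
g(d) = -1/2 + sqrt(-12 + d)/8 (g(d) = -1/2 + sqrt(d - 12)/8 = -1/2 + sqrt(-12 + d)/8)
-21 + g(-4)*(-74) = -21 + (-1/2 + sqrt(-12 - 4)/8)*(-74) = -21 + (-1/2 + sqrt(-16)/8)*(-74) = -21 + (-1/2 + (4*I)/8)*(-74) = -21 + (-1/2 + I/2)*(-74) = -21 + (37 - 37*I) = 16 - 37*I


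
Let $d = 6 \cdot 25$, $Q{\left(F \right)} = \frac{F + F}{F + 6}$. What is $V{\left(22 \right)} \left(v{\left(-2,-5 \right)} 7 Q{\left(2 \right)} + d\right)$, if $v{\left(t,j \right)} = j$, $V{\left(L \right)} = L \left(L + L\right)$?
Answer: $128260$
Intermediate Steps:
$V{\left(L \right)} = 2 L^{2}$ ($V{\left(L \right)} = L 2 L = 2 L^{2}$)
$Q{\left(F \right)} = \frac{2 F}{6 + F}$
$d = 150$
$V{\left(22 \right)} \left(v{\left(-2,-5 \right)} 7 Q{\left(2 \right)} + d\right) = 2 \cdot 22^{2} \left(\left(-5\right) 7 \cdot 2 \cdot 2 \frac{1}{6 + 2} + 150\right) = 2 \cdot 484 \left(- 35 \cdot 2 \cdot 2 \cdot \frac{1}{8} + 150\right) = 968 \left(- 35 \cdot 2 \cdot 2 \cdot \frac{1}{8} + 150\right) = 968 \left(\left(-35\right) \frac{1}{2} + 150\right) = 968 \left(- \frac{35}{2} + 150\right) = 968 \cdot \frac{265}{2} = 128260$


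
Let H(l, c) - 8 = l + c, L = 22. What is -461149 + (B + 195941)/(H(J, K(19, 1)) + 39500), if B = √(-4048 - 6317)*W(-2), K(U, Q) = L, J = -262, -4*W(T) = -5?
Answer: -18108202991/39268 + 5*I*√10365/157072 ≈ -4.6114e+5 + 0.0032408*I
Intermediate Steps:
W(T) = 5/4 (W(T) = -¼*(-5) = 5/4)
K(U, Q) = 22
H(l, c) = 8 + c + l (H(l, c) = 8 + (l + c) = 8 + (c + l) = 8 + c + l)
B = 5*I*√10365/4 (B = √(-4048 - 6317)*(5/4) = √(-10365)*(5/4) = (I*√10365)*(5/4) = 5*I*√10365/4 ≈ 127.26*I)
-461149 + (B + 195941)/(H(J, K(19, 1)) + 39500) = -461149 + (5*I*√10365/4 + 195941)/((8 + 22 - 262) + 39500) = -461149 + (195941 + 5*I*√10365/4)/(-232 + 39500) = -461149 + (195941 + 5*I*√10365/4)/39268 = -461149 + (195941 + 5*I*√10365/4)*(1/39268) = -461149 + (195941/39268 + 5*I*√10365/157072) = -18108202991/39268 + 5*I*√10365/157072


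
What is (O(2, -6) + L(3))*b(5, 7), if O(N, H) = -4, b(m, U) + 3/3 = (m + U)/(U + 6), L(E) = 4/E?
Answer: 8/39 ≈ 0.20513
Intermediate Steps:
b(m, U) = -1 + (U + m)/(6 + U) (b(m, U) = -1 + (m + U)/(U + 6) = -1 + (U + m)/(6 + U))
(O(2, -6) + L(3))*b(5, 7) = (-4 + 4/3)*((-6 + 5)/(6 + 7)) = (-4 + 4*(⅓))*(-1/13) = (-4 + 4/3)*((1/13)*(-1)) = -8/3*(-1/13) = 8/39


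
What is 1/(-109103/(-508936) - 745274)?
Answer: -508936/379296659361 ≈ -1.3418e-6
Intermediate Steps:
1/(-109103/(-508936) - 745274) = 1/(-109103*(-1/508936) - 745274) = 1/(109103/508936 - 745274) = 1/(-379296659361/508936) = -508936/379296659361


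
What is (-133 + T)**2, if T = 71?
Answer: 3844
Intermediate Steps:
(-133 + T)**2 = (-133 + 71)**2 = (-62)**2 = 3844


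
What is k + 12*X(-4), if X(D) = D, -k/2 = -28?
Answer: 8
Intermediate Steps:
k = 56 (k = -2*(-28) = 56)
k + 12*X(-4) = 56 + 12*(-4) = 56 - 48 = 8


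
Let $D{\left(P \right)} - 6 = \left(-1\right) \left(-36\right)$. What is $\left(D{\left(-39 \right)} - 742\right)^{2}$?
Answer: $490000$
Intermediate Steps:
$D{\left(P \right)} = 42$ ($D{\left(P \right)} = 6 - -36 = 6 + 36 = 42$)
$\left(D{\left(-39 \right)} - 742\right)^{2} = \left(42 - 742\right)^{2} = \left(-700\right)^{2} = 490000$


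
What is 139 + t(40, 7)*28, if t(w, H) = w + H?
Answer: 1455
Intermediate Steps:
t(w, H) = H + w
139 + t(40, 7)*28 = 139 + (7 + 40)*28 = 139 + 47*28 = 139 + 1316 = 1455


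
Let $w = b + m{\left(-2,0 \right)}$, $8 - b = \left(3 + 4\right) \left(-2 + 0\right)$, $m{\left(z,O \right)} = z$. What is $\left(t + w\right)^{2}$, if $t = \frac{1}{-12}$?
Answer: $\frac{57121}{144} \approx 396.67$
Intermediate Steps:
$t = - \frac{1}{12} \approx -0.083333$
$b = 22$ ($b = 8 - \left(3 + 4\right) \left(-2 + 0\right) = 8 - 7 \left(-2\right) = 8 - -14 = 8 + 14 = 22$)
$w = 20$ ($w = 22 - 2 = 20$)
$\left(t + w\right)^{2} = \left(- \frac{1}{12} + 20\right)^{2} = \left(\frac{239}{12}\right)^{2} = \frac{57121}{144}$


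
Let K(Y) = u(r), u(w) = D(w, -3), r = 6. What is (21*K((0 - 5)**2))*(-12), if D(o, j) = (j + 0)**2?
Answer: -2268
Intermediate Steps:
D(o, j) = j**2
u(w) = 9 (u(w) = (-3)**2 = 9)
K(Y) = 9
(21*K((0 - 5)**2))*(-12) = (21*9)*(-12) = 189*(-12) = -2268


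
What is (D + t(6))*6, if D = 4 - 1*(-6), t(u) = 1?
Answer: 66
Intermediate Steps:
D = 10 (D = 4 + 6 = 10)
(D + t(6))*6 = (10 + 1)*6 = 11*6 = 66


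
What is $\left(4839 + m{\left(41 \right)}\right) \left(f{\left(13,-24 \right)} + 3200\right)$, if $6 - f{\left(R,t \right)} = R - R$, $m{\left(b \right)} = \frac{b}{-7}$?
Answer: $15495056$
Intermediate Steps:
$m{\left(b \right)} = - \frac{b}{7}$ ($m{\left(b \right)} = b \left(- \frac{1}{7}\right) = - \frac{b}{7}$)
$f{\left(R,t \right)} = 6$ ($f{\left(R,t \right)} = 6 - \left(R - R\right) = 6 - 0 = 6 + 0 = 6$)
$\left(4839 + m{\left(41 \right)}\right) \left(f{\left(13,-24 \right)} + 3200\right) = \left(4839 - \frac{41}{7}\right) \left(6 + 3200\right) = \left(4839 - \frac{41}{7}\right) 3206 = \frac{33832}{7} \cdot 3206 = 15495056$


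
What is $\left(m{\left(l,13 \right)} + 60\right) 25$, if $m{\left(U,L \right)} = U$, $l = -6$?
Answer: $1350$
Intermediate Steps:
$\left(m{\left(l,13 \right)} + 60\right) 25 = \left(-6 + 60\right) 25 = 54 \cdot 25 = 1350$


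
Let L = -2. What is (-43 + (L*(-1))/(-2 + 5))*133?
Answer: -16891/3 ≈ -5630.3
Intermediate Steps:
(-43 + (L*(-1))/(-2 + 5))*133 = (-43 + (-2*(-1))/(-2 + 5))*133 = (-43 + 2/3)*133 = -127/3*133 = -16891/3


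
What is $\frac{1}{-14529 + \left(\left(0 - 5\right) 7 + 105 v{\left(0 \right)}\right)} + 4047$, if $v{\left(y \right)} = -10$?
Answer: $\frac{63189857}{15614} \approx 4047.0$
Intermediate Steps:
$\frac{1}{-14529 + \left(\left(0 - 5\right) 7 + 105 v{\left(0 \right)}\right)} + 4047 = \frac{1}{-14529 + \left(\left(0 - 5\right) 7 + 105 \left(-10\right)\right)} + 4047 = \frac{1}{-14529 - \left(1050 - \left(0 - 5\right) 7\right)} + 4047 = \frac{1}{-14529 - 1085} + 4047 = \frac{1}{-15614} + 4047 = - \frac{1}{15614} + 4047 = \frac{63189857}{15614}$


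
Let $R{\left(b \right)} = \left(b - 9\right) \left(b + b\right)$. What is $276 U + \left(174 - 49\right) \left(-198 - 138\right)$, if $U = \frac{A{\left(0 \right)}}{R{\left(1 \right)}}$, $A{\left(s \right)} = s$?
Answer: $-42000$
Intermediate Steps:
$R{\left(b \right)} = 2 b \left(-9 + b\right)$ ($R{\left(b \right)} = \left(-9 + b\right) 2 b = 2 b \left(-9 + b\right)$)
$U = 0$ ($U = \frac{0}{2 \cdot 1 \left(-9 + 1\right)} = \frac{0}{2 \cdot 1 \left(-8\right)} = \frac{0}{-16} = 0 \left(- \frac{1}{16}\right) = 0$)
$276 U + \left(174 - 49\right) \left(-198 - 138\right) = 276 \cdot 0 + \left(174 - 49\right) \left(-198 - 138\right) = 0 + 125 \left(-336\right) = 0 - 42000 = -42000$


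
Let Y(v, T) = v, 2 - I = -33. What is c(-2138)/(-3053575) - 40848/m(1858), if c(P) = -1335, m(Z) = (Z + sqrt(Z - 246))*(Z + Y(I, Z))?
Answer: -11544139657/1032382561035 + 148*sqrt(403)/11833143 ≈ -0.010931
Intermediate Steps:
I = 35 (I = 2 - 1*(-33) = 2 + 33 = 35)
m(Z) = (35 + Z)*(Z + sqrt(-246 + Z)) (m(Z) = (Z + sqrt(Z - 246))*(Z + 35) = (Z + sqrt(-246 + Z))*(35 + Z) = (35 + Z)*(Z + sqrt(-246 + Z)))
c(-2138)/(-3053575) - 40848/m(1858) = -1335/(-3053575) - 40848/(1858**2 + 35*1858 + 35*sqrt(-246 + 1858) + 1858*sqrt(-246 + 1858)) = -1335*(-1/3053575) - 40848/(3452164 + 65030 + 35*sqrt(1612) + 1858*sqrt(1612)) = 267/610715 - 40848/(3452164 + 65030 + 35*(2*sqrt(403)) + 1858*(2*sqrt(403))) = 267/610715 - 40848/(3452164 + 65030 + 70*sqrt(403) + 3716*sqrt(403)) = 267/610715 - 40848/(3517194 + 3786*sqrt(403))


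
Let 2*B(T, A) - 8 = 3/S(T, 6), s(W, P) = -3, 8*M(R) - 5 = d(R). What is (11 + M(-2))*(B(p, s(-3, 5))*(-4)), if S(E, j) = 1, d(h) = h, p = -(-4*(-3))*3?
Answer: -1001/4 ≈ -250.25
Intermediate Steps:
p = -36 (p = -12*3 = -1*36 = -36)
M(R) = 5/8 + R/8
B(T, A) = 11/2 (B(T, A) = 4 + (3/1)/2 = 4 + (3*1)/2 = 4 + (½)*3 = 4 + 3/2 = 11/2)
(11 + M(-2))*(B(p, s(-3, 5))*(-4)) = (11 + (5/8 + (⅛)*(-2)))*((11/2)*(-4)) = (11 + (5/8 - ¼))*(-22) = (11 + 3/8)*(-22) = (91/8)*(-22) = -1001/4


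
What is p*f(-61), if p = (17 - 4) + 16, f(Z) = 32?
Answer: 928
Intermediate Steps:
p = 29 (p = 13 + 16 = 29)
p*f(-61) = 29*32 = 928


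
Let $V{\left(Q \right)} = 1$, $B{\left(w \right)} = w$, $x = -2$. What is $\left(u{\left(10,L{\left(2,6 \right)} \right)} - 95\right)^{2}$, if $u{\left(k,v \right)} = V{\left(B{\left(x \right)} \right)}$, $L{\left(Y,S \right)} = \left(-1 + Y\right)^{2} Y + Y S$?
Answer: $8836$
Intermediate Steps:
$L{\left(Y,S \right)} = S Y + Y \left(-1 + Y\right)^{2}$ ($L{\left(Y,S \right)} = Y \left(-1 + Y\right)^{2} + S Y = S Y + Y \left(-1 + Y\right)^{2}$)
$u{\left(k,v \right)} = 1$
$\left(u{\left(10,L{\left(2,6 \right)} \right)} - 95\right)^{2} = \left(1 - 95\right)^{2} = \left(-94\right)^{2} = 8836$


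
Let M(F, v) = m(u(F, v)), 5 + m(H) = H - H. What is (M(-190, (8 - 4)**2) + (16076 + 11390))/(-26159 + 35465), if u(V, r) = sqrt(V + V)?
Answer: 27461/9306 ≈ 2.9509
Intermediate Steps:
u(V, r) = sqrt(2)*sqrt(V) (u(V, r) = sqrt(2*V) = sqrt(2)*sqrt(V))
m(H) = -5 (m(H) = -5 + (H - H) = -5 + 0 = -5)
M(F, v) = -5
(M(-190, (8 - 4)**2) + (16076 + 11390))/(-26159 + 35465) = (-5 + (16076 + 11390))/(-26159 + 35465) = (-5 + 27466)/9306 = 27461*(1/9306) = 27461/9306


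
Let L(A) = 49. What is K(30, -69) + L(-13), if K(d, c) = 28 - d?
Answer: 47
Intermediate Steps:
K(30, -69) + L(-13) = (28 - 1*30) + 49 = (28 - 30) + 49 = -2 + 49 = 47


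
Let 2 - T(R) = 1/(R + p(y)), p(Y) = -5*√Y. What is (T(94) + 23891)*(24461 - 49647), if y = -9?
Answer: -5452627429494/9061 + 377790*I/9061 ≈ -6.0177e+8 + 41.694*I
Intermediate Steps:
T(R) = 2 - 1/(R - 15*I)
(T(94) + 23891)*(24461 - 49647) = ((-1 - 30*I + 2*94)/(94 - 15*I) + 23891)*(24461 - 49647) = (((94 + 15*I)/9061)*(-1 - 30*I + 188) + 23891)*(-25186) = (((94 + 15*I)/9061)*(187 - 30*I) + 23891)*(-25186) = ((94 + 15*I)*(187 - 30*I)/9061 + 23891)*(-25186) = (23891 + (94 + 15*I)*(187 - 30*I)/9061)*(-25186) = -601718726 - 25186*(94 + 15*I)*(187 - 30*I)/9061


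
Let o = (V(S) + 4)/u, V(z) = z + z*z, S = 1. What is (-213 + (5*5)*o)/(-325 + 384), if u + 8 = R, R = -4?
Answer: -451/118 ≈ -3.8220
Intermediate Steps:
V(z) = z + z²
u = -12 (u = -8 - 4 = -12)
o = -½ (o = (1*(1 + 1) + 4)/(-12) = (1*2 + 4)*(-1/12) = (2 + 4)*(-1/12) = 6*(-1/12) = -½ ≈ -0.50000)
(-213 + (5*5)*o)/(-325 + 384) = (-213 + (5*5)*(-½))/(-325 + 384) = (-213 + 25*(-½))/59 = (-213 - 25/2)*(1/59) = -451/2*1/59 = -451/118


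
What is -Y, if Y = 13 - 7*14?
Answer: 85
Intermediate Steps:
Y = -85 (Y = 13 - 98 = -85)
-Y = -1*(-85) = 85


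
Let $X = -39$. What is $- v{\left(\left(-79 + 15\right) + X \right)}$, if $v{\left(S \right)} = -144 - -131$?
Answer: $13$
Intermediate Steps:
$v{\left(S \right)} = -13$ ($v{\left(S \right)} = -144 + 131 = -13$)
$- v{\left(\left(-79 + 15\right) + X \right)} = \left(-1\right) \left(-13\right) = 13$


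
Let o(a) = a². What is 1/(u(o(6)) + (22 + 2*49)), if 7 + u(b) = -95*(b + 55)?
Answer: -1/8532 ≈ -0.00011721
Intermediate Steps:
u(b) = -5232 - 95*b (u(b) = -7 - 95*(b + 55) = -7 - 95*(55 + b) = -7 + (-5225 - 95*b) = -5232 - 95*b)
1/(u(o(6)) + (22 + 2*49)) = 1/((-5232 - 95*6²) + (22 + 2*49)) = 1/((-5232 - 95*36) + (22 + 98)) = 1/((-5232 - 3420) + 120) = 1/(-8652 + 120) = 1/(-8532) = -1/8532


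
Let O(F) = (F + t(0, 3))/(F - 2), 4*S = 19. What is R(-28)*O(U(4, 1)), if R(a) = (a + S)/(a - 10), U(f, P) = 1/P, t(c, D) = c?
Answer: -93/152 ≈ -0.61184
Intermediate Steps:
S = 19/4 (S = (¼)*19 = 19/4 ≈ 4.7500)
R(a) = (19/4 + a)/(-10 + a) (R(a) = (a + 19/4)/(a - 10) = (19/4 + a)/(-10 + a))
O(F) = F/(-2 + F) (O(F) = (F + 0)/(F - 2) = F/(-2 + F))
R(-28)*O(U(4, 1)) = ((19/4 - 28)/(-10 - 28))*(1/(1*(-2 + 1/1))) = (-93/4/(-38))*(1/(-2 + 1)) = (-1/38*(-93/4))*(1/(-1)) = 93*(1*(-1))/152 = (93/152)*(-1) = -93/152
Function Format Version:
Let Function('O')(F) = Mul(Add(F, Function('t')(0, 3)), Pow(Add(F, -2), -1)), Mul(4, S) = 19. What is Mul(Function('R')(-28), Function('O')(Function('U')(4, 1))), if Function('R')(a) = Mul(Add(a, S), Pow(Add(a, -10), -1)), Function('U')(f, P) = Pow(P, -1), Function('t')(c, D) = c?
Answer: Rational(-93, 152) ≈ -0.61184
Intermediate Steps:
S = Rational(19, 4) (S = Mul(Rational(1, 4), 19) = Rational(19, 4) ≈ 4.7500)
Function('R')(a) = Mul(Pow(Add(-10, a), -1), Add(Rational(19, 4), a)) (Function('R')(a) = Mul(Add(a, Rational(19, 4)), Pow(Add(a, -10), -1)) = Mul(Add(Rational(19, 4), a), Pow(Add(-10, a), -1)) = Mul(Pow(Add(-10, a), -1), Add(Rational(19, 4), a)))
Function('O')(F) = Mul(F, Pow(Add(-2, F), -1)) (Function('O')(F) = Mul(Add(F, 0), Pow(Add(F, -2), -1)) = Mul(F, Pow(Add(-2, F), -1)))
Mul(Function('R')(-28), Function('O')(Function('U')(4, 1))) = Mul(Mul(Pow(Add(-10, -28), -1), Add(Rational(19, 4), -28)), Mul(Pow(1, -1), Pow(Add(-2, Pow(1, -1)), -1))) = Mul(Mul(Pow(-38, -1), Rational(-93, 4)), Mul(1, Pow(Add(-2, 1), -1))) = Mul(Mul(Rational(-1, 38), Rational(-93, 4)), Mul(1, Pow(-1, -1))) = Mul(Rational(93, 152), Mul(1, -1)) = Mul(Rational(93, 152), -1) = Rational(-93, 152)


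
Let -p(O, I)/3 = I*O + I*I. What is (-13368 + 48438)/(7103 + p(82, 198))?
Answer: -35070/159217 ≈ -0.22027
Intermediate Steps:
p(O, I) = -3*I² - 3*I*O (p(O, I) = -3*(I*O + I*I) = -3*(I*O + I²) = -3*(I² + I*O) = -3*I² - 3*I*O)
(-13368 + 48438)/(7103 + p(82, 198)) = (-13368 + 48438)/(7103 - 3*198*(198 + 82)) = 35070/(7103 - 3*198*280) = 35070/(7103 - 166320) = 35070/(-159217) = 35070*(-1/159217) = -35070/159217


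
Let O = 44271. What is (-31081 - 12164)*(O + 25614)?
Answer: -3022176825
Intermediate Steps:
(-31081 - 12164)*(O + 25614) = (-31081 - 12164)*(44271 + 25614) = -43245*69885 = -3022176825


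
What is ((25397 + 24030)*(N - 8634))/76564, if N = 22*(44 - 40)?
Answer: -211201571/38282 ≈ -5517.0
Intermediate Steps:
N = 88 (N = 22*4 = 88)
((25397 + 24030)*(N - 8634))/76564 = ((25397 + 24030)*(88 - 8634))/76564 = (49427*(-8546))*(1/76564) = -422403142*1/76564 = -211201571/38282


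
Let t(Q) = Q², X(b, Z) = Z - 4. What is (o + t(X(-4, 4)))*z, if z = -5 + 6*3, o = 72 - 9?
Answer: 819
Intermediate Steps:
X(b, Z) = -4 + Z
o = 63
z = 13 (z = -5 + 18 = 13)
(o + t(X(-4, 4)))*z = (63 + (-4 + 4)²)*13 = (63 + 0²)*13 = (63 + 0)*13 = 63*13 = 819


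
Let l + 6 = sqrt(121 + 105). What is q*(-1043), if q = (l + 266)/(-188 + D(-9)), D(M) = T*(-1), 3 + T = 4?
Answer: 38740/27 + 149*sqrt(226)/27 ≈ 1517.8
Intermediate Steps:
T = 1 (T = -3 + 4 = 1)
D(M) = -1 (D(M) = 1*(-1) = -1)
l = -6 + sqrt(226) (l = -6 + sqrt(121 + 105) = -6 + sqrt(226) ≈ 9.0333)
q = -260/189 - sqrt(226)/189 (q = ((-6 + sqrt(226)) + 266)/(-188 - 1) = (260 + sqrt(226))/(-189) = (260 + sqrt(226))*(-1/189) = -260/189 - sqrt(226)/189 ≈ -1.4552)
q*(-1043) = (-260/189 - sqrt(226)/189)*(-1043) = 38740/27 + 149*sqrt(226)/27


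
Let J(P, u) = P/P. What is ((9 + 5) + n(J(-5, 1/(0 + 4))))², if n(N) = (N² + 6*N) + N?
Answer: 484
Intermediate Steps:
J(P, u) = 1
n(N) = N² + 7*N
((9 + 5) + n(J(-5, 1/(0 + 4))))² = ((9 + 5) + 1*(7 + 1))² = (14 + 1*8)² = (14 + 8)² = 22² = 484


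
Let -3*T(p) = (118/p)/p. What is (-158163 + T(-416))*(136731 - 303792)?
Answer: 2286318007185437/86528 ≈ 2.6423e+10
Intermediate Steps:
T(p) = -118/(3*p**2) (T(p) = -118/p/(3*p) = -118/(3*p**2))
(-158163 + T(-416))*(136731 - 303792) = (-158163 - 118/3/(-416)**2)*(136731 - 303792) = (-158163 - 118/3*1/173056)*(-167061) = (-158163 - 59/259584)*(-167061) = -41056584251/259584*(-167061) = 2286318007185437/86528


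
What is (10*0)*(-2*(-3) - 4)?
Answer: 0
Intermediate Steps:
(10*0)*(-2*(-3) - 4) = 0*(6 - 4) = 0*2 = 0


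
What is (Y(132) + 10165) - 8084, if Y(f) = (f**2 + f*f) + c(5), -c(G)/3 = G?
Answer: 36914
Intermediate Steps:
c(G) = -3*G
Y(f) = -15 + 2*f**2 (Y(f) = (f**2 + f*f) - 3*5 = (f**2 + f**2) - 15 = 2*f**2 - 15 = -15 + 2*f**2)
(Y(132) + 10165) - 8084 = ((-15 + 2*132**2) + 10165) - 8084 = ((-15 + 2*17424) + 10165) - 8084 = ((-15 + 34848) + 10165) - 8084 = (34833 + 10165) - 8084 = 44998 - 8084 = 36914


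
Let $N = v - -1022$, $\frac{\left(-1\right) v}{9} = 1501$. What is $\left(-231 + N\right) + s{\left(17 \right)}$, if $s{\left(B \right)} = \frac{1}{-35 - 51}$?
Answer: $- \frac{1093749}{86} \approx -12718.0$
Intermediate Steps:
$v = -13509$ ($v = \left(-9\right) 1501 = -13509$)
$N = -12487$ ($N = -13509 - -1022 = -13509 + 1022 = -12487$)
$s{\left(B \right)} = - \frac{1}{86}$ ($s{\left(B \right)} = \frac{1}{-86} = - \frac{1}{86}$)
$\left(-231 + N\right) + s{\left(17 \right)} = \left(-231 - 12487\right) - \frac{1}{86} = -12718 - \frac{1}{86} = - \frac{1093749}{86}$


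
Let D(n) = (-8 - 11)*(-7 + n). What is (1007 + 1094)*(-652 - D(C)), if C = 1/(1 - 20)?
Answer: -1651386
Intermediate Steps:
C = -1/19 (C = 1/(-19) = -1/19 ≈ -0.052632)
D(n) = 133 - 19*n (D(n) = -19*(-7 + n) = 133 - 19*n)
(1007 + 1094)*(-652 - D(C)) = (1007 + 1094)*(-652 - (133 - 19*(-1/19))) = 2101*(-652 - (133 + 1)) = 2101*(-652 - 1*134) = 2101*(-652 - 134) = 2101*(-786) = -1651386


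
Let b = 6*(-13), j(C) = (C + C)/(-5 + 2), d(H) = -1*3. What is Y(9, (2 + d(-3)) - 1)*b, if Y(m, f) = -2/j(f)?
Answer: 117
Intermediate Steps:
d(H) = -3
j(C) = -2*C/3 (j(C) = (2*C)/(-3) = (2*C)*(-1/3) = -2*C/3)
Y(m, f) = 3/f (Y(m, f) = -2*(-3/(2*f)) = -(-3)/f = 3/f)
b = -78
Y(9, (2 + d(-3)) - 1)*b = (3/((2 - 3) - 1))*(-78) = (3/(-1 - 1))*(-78) = (3/(-2))*(-78) = (3*(-1/2))*(-78) = -3/2*(-78) = 117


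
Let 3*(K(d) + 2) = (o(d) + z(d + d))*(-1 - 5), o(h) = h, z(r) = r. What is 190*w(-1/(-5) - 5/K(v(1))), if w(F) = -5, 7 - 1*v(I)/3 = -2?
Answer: -950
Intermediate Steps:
v(I) = 27 (v(I) = 21 - 3*(-2) = 21 + 6 = 27)
K(d) = -2 - 6*d (K(d) = -2 + ((d + (d + d))*(-1 - 5))/3 = -2 + ((d + 2*d)*(-6))/3 = -2 + ((3*d)*(-6))/3 = -2 + (-18*d)/3 = -2 - 6*d)
190*w(-1/(-5) - 5/K(v(1))) = 190*(-5) = -950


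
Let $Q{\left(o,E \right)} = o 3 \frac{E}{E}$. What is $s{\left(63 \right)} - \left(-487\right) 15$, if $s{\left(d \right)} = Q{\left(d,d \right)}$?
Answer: $7494$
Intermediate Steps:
$Q{\left(o,E \right)} = 3 o$ ($Q{\left(o,E \right)} = 3 o 1 = 3 o$)
$s{\left(d \right)} = 3 d$
$s{\left(63 \right)} - \left(-487\right) 15 = 3 \cdot 63 - \left(-487\right) 15 = 189 - -7305 = 189 + 7305 = 7494$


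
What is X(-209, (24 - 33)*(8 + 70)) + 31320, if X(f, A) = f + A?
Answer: 30409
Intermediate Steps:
X(f, A) = A + f
X(-209, (24 - 33)*(8 + 70)) + 31320 = ((24 - 33)*(8 + 70) - 209) + 31320 = (-9*78 - 209) + 31320 = (-702 - 209) + 31320 = -911 + 31320 = 30409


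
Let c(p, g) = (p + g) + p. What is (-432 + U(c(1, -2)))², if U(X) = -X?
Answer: 186624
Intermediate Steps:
c(p, g) = g + 2*p (c(p, g) = (g + p) + p = g + 2*p)
(-432 + U(c(1, -2)))² = (-432 - (-2 + 2*1))² = (-432 - (-2 + 2))² = (-432 - 1*0)² = (-432 + 0)² = (-432)² = 186624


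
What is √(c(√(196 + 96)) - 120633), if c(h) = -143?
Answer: 2*I*√30194 ≈ 347.53*I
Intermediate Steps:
√(c(√(196 + 96)) - 120633) = √(-143 - 120633) = √(-120776) = 2*I*√30194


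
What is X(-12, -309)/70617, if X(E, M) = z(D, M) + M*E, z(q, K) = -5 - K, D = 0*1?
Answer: 4012/70617 ≈ 0.056814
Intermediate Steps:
D = 0
X(E, M) = -5 - M + E*M (X(E, M) = (-5 - M) + M*E = (-5 - M) + E*M = -5 - M + E*M)
X(-12, -309)/70617 = (-5 - 1*(-309) - 12*(-309))/70617 = (-5 + 309 + 3708)*(1/70617) = 4012*(1/70617) = 4012/70617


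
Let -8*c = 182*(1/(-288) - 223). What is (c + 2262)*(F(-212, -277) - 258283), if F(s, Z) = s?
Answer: -728120013335/384 ≈ -1.8961e+9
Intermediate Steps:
c = 5844475/1152 (c = -91*(1/(-288) - 223)/4 = -91*(-1/288 - 223)/4 = -91*(-64225)/(4*288) = -⅛*(-5844475/144) = 5844475/1152 ≈ 5073.3)
(c + 2262)*(F(-212, -277) - 258283) = (5844475/1152 + 2262)*(-212 - 258283) = (8450299/1152)*(-258495) = -728120013335/384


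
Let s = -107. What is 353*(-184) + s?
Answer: -65059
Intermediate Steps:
353*(-184) + s = 353*(-184) - 107 = -64952 - 107 = -65059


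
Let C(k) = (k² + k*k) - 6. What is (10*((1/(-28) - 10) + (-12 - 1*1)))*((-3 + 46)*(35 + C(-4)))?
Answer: -8459175/14 ≈ -6.0423e+5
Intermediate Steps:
C(k) = -6 + 2*k² (C(k) = (k² + k²) - 6 = 2*k² - 6 = -6 + 2*k²)
(10*((1/(-28) - 10) + (-12 - 1*1)))*((-3 + 46)*(35 + C(-4))) = (10*((1/(-28) - 10) + (-12 - 1*1)))*((-3 + 46)*(35 + (-6 + 2*(-4)²))) = (10*((-1/28 - 10) + (-12 - 1)))*(43*(35 + (-6 + 2*16))) = (10*(-281/28 - 13))*(43*(35 + (-6 + 32))) = (10*(-645/28))*(43*(35 + 26)) = -138675*61/14 = -3225/14*2623 = -8459175/14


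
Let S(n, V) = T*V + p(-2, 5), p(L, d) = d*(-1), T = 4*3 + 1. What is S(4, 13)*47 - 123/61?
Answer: 470065/61 ≈ 7706.0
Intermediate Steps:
T = 13 (T = 12 + 1 = 13)
p(L, d) = -d
S(n, V) = -5 + 13*V (S(n, V) = 13*V - 1*5 = 13*V - 5 = -5 + 13*V)
S(4, 13)*47 - 123/61 = (-5 + 13*13)*47 - 123/61 = (-5 + 169)*47 - 123*1/61 = 164*47 - 123/61 = 7708 - 123/61 = 470065/61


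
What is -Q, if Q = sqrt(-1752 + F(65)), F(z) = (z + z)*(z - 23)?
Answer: -6*sqrt(103) ≈ -60.893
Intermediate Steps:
F(z) = 2*z*(-23 + z) (F(z) = (2*z)*(-23 + z) = 2*z*(-23 + z))
Q = 6*sqrt(103) (Q = sqrt(-1752 + 2*65*(-23 + 65)) = sqrt(-1752 + 2*65*42) = sqrt(-1752 + 5460) = sqrt(3708) = 6*sqrt(103) ≈ 60.893)
-Q = -6*sqrt(103)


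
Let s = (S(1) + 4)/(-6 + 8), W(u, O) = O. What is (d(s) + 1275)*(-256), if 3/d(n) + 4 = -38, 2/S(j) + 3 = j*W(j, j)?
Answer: -2284672/7 ≈ -3.2638e+5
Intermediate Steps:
S(j) = 2/(-3 + j**2) (S(j) = 2/(-3 + j*j) = 2/(-3 + j**2))
s = 3/2 (s = (2/(-3 + 1**2) + 4)/(-6 + 8) = (2/(-3 + 1) + 4)/2 = (2/(-2) + 4)*(1/2) = (2*(-1/2) + 4)*(1/2) = (-1 + 4)*(1/2) = 3*(1/2) = 3/2 ≈ 1.5000)
d(n) = -1/14 (d(n) = 3/(-4 - 38) = 3/(-42) = 3*(-1/42) = -1/14)
(d(s) + 1275)*(-256) = (-1/14 + 1275)*(-256) = (17849/14)*(-256) = -2284672/7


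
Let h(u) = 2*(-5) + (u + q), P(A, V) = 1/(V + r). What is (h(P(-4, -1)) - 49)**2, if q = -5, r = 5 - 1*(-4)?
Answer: 261121/64 ≈ 4080.0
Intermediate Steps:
r = 9 (r = 5 + 4 = 9)
P(A, V) = 1/(9 + V) (P(A, V) = 1/(V + 9) = 1/(9 + V))
h(u) = -15 + u (h(u) = 2*(-5) + (u - 5) = -10 + (-5 + u) = -15 + u)
(h(P(-4, -1)) - 49)**2 = ((-15 + 1/(9 - 1)) - 49)**2 = ((-15 + 1/8) - 49)**2 = (-119/8 - 49)**2 = (-511/8)**2 = 261121/64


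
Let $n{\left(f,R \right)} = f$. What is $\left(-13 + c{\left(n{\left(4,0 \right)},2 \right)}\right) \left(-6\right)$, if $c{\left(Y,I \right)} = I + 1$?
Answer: $60$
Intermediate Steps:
$c{\left(Y,I \right)} = 1 + I$
$\left(-13 + c{\left(n{\left(4,0 \right)},2 \right)}\right) \left(-6\right) = \left(-13 + \left(1 + 2\right)\right) \left(-6\right) = \left(-13 + 3\right) \left(-6\right) = \left(-10\right) \left(-6\right) = 60$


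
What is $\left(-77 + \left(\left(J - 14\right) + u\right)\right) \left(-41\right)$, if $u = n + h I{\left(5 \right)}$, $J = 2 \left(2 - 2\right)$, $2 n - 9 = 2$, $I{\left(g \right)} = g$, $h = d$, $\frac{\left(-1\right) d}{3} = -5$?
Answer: $\frac{861}{2} \approx 430.5$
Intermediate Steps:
$d = 15$ ($d = \left(-3\right) \left(-5\right) = 15$)
$h = 15$
$n = \frac{11}{2}$ ($n = \frac{9}{2} + \frac{1}{2} \cdot 2 = \frac{9}{2} + 1 = \frac{11}{2} \approx 5.5$)
$J = 0$ ($J = 2 \cdot 0 = 0$)
$u = \frac{161}{2}$ ($u = \frac{11}{2} + 15 \cdot 5 = \frac{11}{2} + 75 = \frac{161}{2} \approx 80.5$)
$\left(-77 + \left(\left(J - 14\right) + u\right)\right) \left(-41\right) = \left(-77 + \left(\left(0 - 14\right) + \frac{161}{2}\right)\right) \left(-41\right) = \left(-77 + \left(-14 + \frac{161}{2}\right)\right) \left(-41\right) = \left(-77 + \frac{133}{2}\right) \left(-41\right) = \left(- \frac{21}{2}\right) \left(-41\right) = \frac{861}{2}$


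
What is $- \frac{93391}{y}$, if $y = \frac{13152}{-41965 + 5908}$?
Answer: $\frac{1122466429}{4384} \approx 2.5604 \cdot 10^{5}$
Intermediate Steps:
$y = - \frac{4384}{12019}$ ($y = \frac{13152}{-36057} = 13152 \left(- \frac{1}{36057}\right) = - \frac{4384}{12019} \approx -0.36476$)
$- \frac{93391}{y} = - \frac{93391}{- \frac{4384}{12019}} = \left(-93391\right) \left(- \frac{12019}{4384}\right) = \frac{1122466429}{4384}$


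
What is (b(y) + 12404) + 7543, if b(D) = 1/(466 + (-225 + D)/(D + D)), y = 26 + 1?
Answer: 27666492/1387 ≈ 19947.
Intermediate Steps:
y = 27
b(D) = 1/(466 + (-225 + D)/(2*D)) (b(D) = 1/(466 + (-225 + D)/((2*D))) = 1/(466 + (-225 + D)*(1/(2*D))) = 1/(466 + (-225 + D)/(2*D)))
(b(y) + 12404) + 7543 = ((⅔)*27/(-75 + 311*27) + 12404) + 7543 = ((⅔)*27/(-75 + 8397) + 12404) + 7543 = ((⅔)*27/8322 + 12404) + 7543 = ((⅔)*27*(1/8322) + 12404) + 7543 = (3/1387 + 12404) + 7543 = 17204351/1387 + 7543 = 27666492/1387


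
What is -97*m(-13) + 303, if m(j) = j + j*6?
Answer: 9130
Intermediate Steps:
m(j) = 7*j (m(j) = j + 6*j = 7*j)
-97*m(-13) + 303 = -679*(-13) + 303 = -97*(-91) + 303 = 8827 + 303 = 9130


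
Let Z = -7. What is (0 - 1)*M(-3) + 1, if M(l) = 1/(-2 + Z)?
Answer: 10/9 ≈ 1.1111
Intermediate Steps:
M(l) = -1/9 (M(l) = 1/(-2 - 7) = 1/(-9) = -1/9)
(0 - 1)*M(-3) + 1 = (0 - 1)*(-1/9) + 1 = -1*(-1/9) + 1 = 1/9 + 1 = 10/9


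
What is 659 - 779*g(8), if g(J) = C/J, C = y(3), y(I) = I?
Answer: 2935/8 ≈ 366.88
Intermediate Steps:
C = 3
g(J) = 3/J
659 - 779*g(8) = 659 - 2337/8 = 2935/8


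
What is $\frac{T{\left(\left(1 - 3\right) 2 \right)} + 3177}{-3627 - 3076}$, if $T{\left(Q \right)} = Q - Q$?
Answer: $- \frac{3177}{6703} \approx -0.47397$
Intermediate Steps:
$T{\left(Q \right)} = 0$
$\frac{T{\left(\left(1 - 3\right) 2 \right)} + 3177}{-3627 - 3076} = \frac{0 + 3177}{-3627 - 3076} = \frac{3177}{-6703} = 3177 \left(- \frac{1}{6703}\right) = - \frac{3177}{6703}$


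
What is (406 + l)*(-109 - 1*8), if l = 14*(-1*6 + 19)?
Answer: -68796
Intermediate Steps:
l = 182 (l = 14*(-6 + 19) = 14*13 = 182)
(406 + l)*(-109 - 1*8) = (406 + 182)*(-109 - 1*8) = 588*(-109 - 8) = 588*(-117) = -68796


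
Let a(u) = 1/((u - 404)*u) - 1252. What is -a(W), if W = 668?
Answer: 220792703/176352 ≈ 1252.0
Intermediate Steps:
a(u) = -1252 + 1/(u*(-404 + u)) (a(u) = 1/((-404 + u)*u) - 1252 = 1/(u*(-404 + u)) - 1252 = -1252 + 1/(u*(-404 + u)))
-a(W) = -(1 - 1252*668² + 505808*668)/(668*(-404 + 668)) = -(1 - 1252*446224 + 337879744)/(668*264) = -(1 - 558672448 + 337879744)/(668*264) = -(-220792703)/(668*264) = -1*(-220792703/176352) = 220792703/176352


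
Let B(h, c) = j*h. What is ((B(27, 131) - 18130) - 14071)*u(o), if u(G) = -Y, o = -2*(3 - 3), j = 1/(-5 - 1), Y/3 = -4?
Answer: -386466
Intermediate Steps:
Y = -12 (Y = 3*(-4) = -12)
j = -1/6 (j = 1/(-6) = -1/6 ≈ -0.16667)
B(h, c) = -h/6
o = 0 (o = -2*0 = 0)
u(G) = 12 (u(G) = -1*(-12) = 12)
((B(27, 131) - 18130) - 14071)*u(o) = ((-1/6*27 - 18130) - 14071)*12 = ((-9/2 - 18130) - 14071)*12 = (-36269/2 - 14071)*12 = -64411/2*12 = -386466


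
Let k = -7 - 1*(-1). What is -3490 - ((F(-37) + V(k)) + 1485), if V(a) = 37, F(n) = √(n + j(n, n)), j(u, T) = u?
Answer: -5012 - I*√74 ≈ -5012.0 - 8.6023*I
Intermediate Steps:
k = -6 (k = -7 + 1 = -6)
F(n) = √2*√n (F(n) = √(n + n) = √(2*n) = √2*√n)
-3490 - ((F(-37) + V(k)) + 1485) = -3490 - ((√2*√(-37) + 37) + 1485) = -3490 - ((√2*(I*√37) + 37) + 1485) = -3490 - ((I*√74 + 37) + 1485) = -3490 - ((37 + I*√74) + 1485) = -3490 - (1522 + I*√74) = -3490 + (-1522 - I*√74) = -5012 - I*√74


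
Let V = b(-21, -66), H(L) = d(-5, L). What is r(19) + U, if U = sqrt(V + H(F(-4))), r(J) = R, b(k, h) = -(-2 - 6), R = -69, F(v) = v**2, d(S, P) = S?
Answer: -69 + sqrt(3) ≈ -67.268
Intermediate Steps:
b(k, h) = 8 (b(k, h) = -1*(-8) = 8)
H(L) = -5
V = 8
r(J) = -69
U = sqrt(3) (U = sqrt(8 - 5) = sqrt(3) ≈ 1.7320)
r(19) + U = -69 + sqrt(3)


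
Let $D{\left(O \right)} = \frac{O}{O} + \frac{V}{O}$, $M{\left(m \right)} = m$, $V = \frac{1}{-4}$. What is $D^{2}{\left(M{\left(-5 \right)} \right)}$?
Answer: $\frac{441}{400} \approx 1.1025$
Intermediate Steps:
$V = - \frac{1}{4} \approx -0.25$
$D{\left(O \right)} = 1 - \frac{1}{4 O}$ ($D{\left(O \right)} = \frac{O}{O} - \frac{1}{4 O} = 1 - \frac{1}{4 O}$)
$D^{2}{\left(M{\left(-5 \right)} \right)} = \left(\frac{- \frac{1}{4} - 5}{-5}\right)^{2} = \left(\left(- \frac{1}{5}\right) \left(- \frac{21}{4}\right)\right)^{2} = \left(\frac{21}{20}\right)^{2} = \frac{441}{400}$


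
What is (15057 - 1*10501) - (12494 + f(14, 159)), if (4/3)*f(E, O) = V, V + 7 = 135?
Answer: -8034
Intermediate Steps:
V = 128 (V = -7 + 135 = 128)
f(E, O) = 96 (f(E, O) = (¾)*128 = 96)
(15057 - 1*10501) - (12494 + f(14, 159)) = (15057 - 1*10501) - (12494 + 96) = (15057 - 10501) - 1*12590 = 4556 - 12590 = -8034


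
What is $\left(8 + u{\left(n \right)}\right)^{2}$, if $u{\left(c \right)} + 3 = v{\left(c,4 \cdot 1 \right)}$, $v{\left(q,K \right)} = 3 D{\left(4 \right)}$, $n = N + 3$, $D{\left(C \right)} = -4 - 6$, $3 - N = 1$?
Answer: $625$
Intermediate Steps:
$N = 2$ ($N = 3 - 1 = 2$)
$D{\left(C \right)} = -10$ ($D{\left(C \right)} = -4 - 6 = -10$)
$n = 5$ ($n = 2 + 3 = 5$)
$v{\left(q,K \right)} = -30$ ($v{\left(q,K \right)} = 3 \left(-10\right) = -30$)
$u{\left(c \right)} = -33$ ($u{\left(c \right)} = -3 - 30 = -33$)
$\left(8 + u{\left(n \right)}\right)^{2} = \left(8 - 33\right)^{2} = \left(-25\right)^{2} = 625$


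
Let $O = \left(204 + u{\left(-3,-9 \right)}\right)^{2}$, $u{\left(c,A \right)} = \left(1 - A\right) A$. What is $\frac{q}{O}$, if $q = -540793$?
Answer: $- \frac{540793}{12996} \approx -41.612$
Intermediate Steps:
$u{\left(c,A \right)} = A \left(1 - A\right)$
$O = 12996$ ($O = \left(204 - 9 \left(1 - -9\right)\right)^{2} = \left(204 - 9 \left(1 + 9\right)\right)^{2} = \left(204 - 90\right)^{2} = 114^{2} = 12996$)
$\frac{q}{O} = - \frac{540793}{12996}$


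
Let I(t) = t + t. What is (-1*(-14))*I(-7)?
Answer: -196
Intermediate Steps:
I(t) = 2*t
(-1*(-14))*I(-7) = (-1*(-14))*(2*(-7)) = 14*(-14) = -196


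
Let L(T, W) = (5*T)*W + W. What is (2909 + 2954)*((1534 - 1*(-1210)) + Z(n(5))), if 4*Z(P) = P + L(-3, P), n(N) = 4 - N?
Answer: 64428507/4 ≈ 1.6107e+7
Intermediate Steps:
L(T, W) = W + 5*T*W (L(T, W) = 5*T*W + W = W + 5*T*W)
Z(P) = -13*P/4 (Z(P) = (P + P*(1 + 5*(-3)))/4 = (P + P*(1 - 15))/4 = (P + P*(-14))/4 = (P - 14*P)/4 = (-13*P)/4 = -13*P/4)
(2909 + 2954)*((1534 - 1*(-1210)) + Z(n(5))) = (2909 + 2954)*((1534 - 1*(-1210)) - 13*(4 - 1*5)/4) = 5863*((1534 + 1210) - 13*(4 - 5)/4) = 5863*(2744 - 13/4*(-1)) = 5863*(2744 + 13/4) = 5863*(10989/4) = 64428507/4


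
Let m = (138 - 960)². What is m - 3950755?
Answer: -3275071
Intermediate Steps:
m = 675684 (m = (-822)² = 675684)
m - 3950755 = 675684 - 3950755 = -3275071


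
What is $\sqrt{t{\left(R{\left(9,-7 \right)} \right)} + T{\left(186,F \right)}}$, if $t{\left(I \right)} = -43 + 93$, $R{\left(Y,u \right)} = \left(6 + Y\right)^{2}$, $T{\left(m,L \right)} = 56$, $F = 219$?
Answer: $\sqrt{106} \approx 10.296$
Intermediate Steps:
$t{\left(I \right)} = 50$
$\sqrt{t{\left(R{\left(9,-7 \right)} \right)} + T{\left(186,F \right)}} = \sqrt{50 + 56} = \sqrt{106}$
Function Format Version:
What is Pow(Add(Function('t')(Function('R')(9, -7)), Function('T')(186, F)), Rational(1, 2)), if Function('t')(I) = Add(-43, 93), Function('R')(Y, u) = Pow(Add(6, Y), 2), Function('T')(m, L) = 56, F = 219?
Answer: Pow(106, Rational(1, 2)) ≈ 10.296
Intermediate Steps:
Function('t')(I) = 50
Pow(Add(Function('t')(Function('R')(9, -7)), Function('T')(186, F)), Rational(1, 2)) = Pow(Add(50, 56), Rational(1, 2)) = Pow(106, Rational(1, 2))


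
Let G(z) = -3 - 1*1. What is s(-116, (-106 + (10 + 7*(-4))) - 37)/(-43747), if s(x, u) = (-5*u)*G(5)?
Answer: 3220/43747 ≈ 0.073605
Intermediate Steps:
G(z) = -4 (G(z) = -3 - 1 = -4)
s(x, u) = 20*u (s(x, u) = -5*u*(-4) = 20*u)
s(-116, (-106 + (10 + 7*(-4))) - 37)/(-43747) = (20*((-106 + (10 + 7*(-4))) - 37))/(-43747) = (20*((-106 + (10 - 28)) - 37))*(-1/43747) = (20*((-106 - 18) - 37))*(-1/43747) = (20*(-124 - 37))*(-1/43747) = (20*(-161))*(-1/43747) = -3220*(-1/43747) = 3220/43747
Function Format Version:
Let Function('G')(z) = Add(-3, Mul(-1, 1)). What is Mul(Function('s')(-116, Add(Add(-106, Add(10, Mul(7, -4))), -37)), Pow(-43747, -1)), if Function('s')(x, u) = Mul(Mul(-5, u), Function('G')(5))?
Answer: Rational(3220, 43747) ≈ 0.073605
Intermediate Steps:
Function('G')(z) = -4 (Function('G')(z) = Add(-3, -1) = -4)
Function('s')(x, u) = Mul(20, u) (Function('s')(x, u) = Mul(Mul(-5, u), -4) = Mul(20, u))
Mul(Function('s')(-116, Add(Add(-106, Add(10, Mul(7, -4))), -37)), Pow(-43747, -1)) = Mul(Mul(20, Add(Add(-106, Add(10, Mul(7, -4))), -37)), Pow(-43747, -1)) = Mul(Mul(20, Add(Add(-106, Add(10, -28)), -37)), Rational(-1, 43747)) = Mul(Mul(20, Add(Add(-106, -18), -37)), Rational(-1, 43747)) = Mul(Mul(20, Add(-124, -37)), Rational(-1, 43747)) = Mul(Mul(20, -161), Rational(-1, 43747)) = Mul(-3220, Rational(-1, 43747)) = Rational(3220, 43747)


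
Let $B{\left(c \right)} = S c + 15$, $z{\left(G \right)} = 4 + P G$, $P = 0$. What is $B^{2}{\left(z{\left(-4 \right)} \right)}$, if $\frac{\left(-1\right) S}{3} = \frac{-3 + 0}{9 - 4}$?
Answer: $\frac{12321}{25} \approx 492.84$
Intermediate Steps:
$z{\left(G \right)} = 4$ ($z{\left(G \right)} = 4 + 0 G = 4 + 0 = 4$)
$S = \frac{9}{5}$ ($S = - 3 \frac{-3 + 0}{9 - 4} = - 3 \left(- \frac{3}{5}\right) = - 3 \left(\left(-3\right) \frac{1}{5}\right) = \left(-3\right) \left(- \frac{3}{5}\right) = \frac{9}{5} \approx 1.8$)
$B{\left(c \right)} = 15 + \frac{9 c}{5}$ ($B{\left(c \right)} = \frac{9 c}{5} + 15 = 15 + \frac{9 c}{5}$)
$B^{2}{\left(z{\left(-4 \right)} \right)} = \left(15 + \frac{9}{5} \cdot 4\right)^{2} = \left(15 + \frac{36}{5}\right)^{2} = \left(\frac{111}{5}\right)^{2} = \frac{12321}{25}$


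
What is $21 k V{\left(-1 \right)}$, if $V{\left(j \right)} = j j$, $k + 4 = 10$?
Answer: $126$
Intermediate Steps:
$k = 6$ ($k = -4 + 10 = 6$)
$V{\left(j \right)} = j^{2}$
$21 k V{\left(-1 \right)} = 21 \cdot 6 \left(-1\right)^{2} = 126 \cdot 1 = 126$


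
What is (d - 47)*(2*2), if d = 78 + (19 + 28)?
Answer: 312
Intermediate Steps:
d = 125 (d = 78 + 47 = 125)
(d - 47)*(2*2) = (125 - 47)*(2*2) = 78*4 = 312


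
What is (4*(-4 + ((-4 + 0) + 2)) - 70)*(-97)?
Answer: 9118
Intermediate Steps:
(4*(-4 + ((-4 + 0) + 2)) - 70)*(-97) = (4*(-4 + (-4 + 2)) - 70)*(-97) = (4*(-4 - 2) - 70)*(-97) = (4*(-6) - 70)*(-97) = (-24 - 70)*(-97) = -94*(-97) = 9118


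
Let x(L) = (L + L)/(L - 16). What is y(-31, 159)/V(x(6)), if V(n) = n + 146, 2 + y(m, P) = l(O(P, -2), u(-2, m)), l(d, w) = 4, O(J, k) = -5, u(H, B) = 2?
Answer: 5/362 ≈ 0.013812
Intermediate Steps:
y(m, P) = 2 (y(m, P) = -2 + 4 = 2)
x(L) = 2*L/(-16 + L) (x(L) = (2*L)/(-16 + L) = 2*L/(-16 + L))
V(n) = 146 + n
y(-31, 159)/V(x(6)) = 2/(146 + 2*6/(-16 + 6)) = 2/(146 + 2*6/(-10)) = 2/(146 + 2*6*(-⅒)) = 2/(146 - 6/5) = 2/(724/5) = 2*(5/724) = 5/362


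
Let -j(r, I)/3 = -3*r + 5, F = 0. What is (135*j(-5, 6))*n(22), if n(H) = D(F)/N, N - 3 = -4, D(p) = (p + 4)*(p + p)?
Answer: 0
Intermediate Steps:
D(p) = 2*p*(4 + p) (D(p) = (4 + p)*(2*p) = 2*p*(4 + p))
j(r, I) = -15 + 9*r (j(r, I) = -3*(-3*r + 5) = -3*(5 - 3*r) = -15 + 9*r)
N = -1 (N = 3 - 4 = -1)
n(H) = 0 (n(H) = (2*0*(4 + 0))/(-1) = (2*0*4)*(-1) = 0*(-1) = 0)
(135*j(-5, 6))*n(22) = (135*(-15 + 9*(-5)))*0 = (135*(-15 - 45))*0 = (135*(-60))*0 = -8100*0 = 0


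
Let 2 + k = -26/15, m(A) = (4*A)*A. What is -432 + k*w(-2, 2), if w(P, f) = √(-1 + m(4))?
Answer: -432 - 56*√7/5 ≈ -461.63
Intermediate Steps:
m(A) = 4*A²
k = -56/15 (k = -2 - 26/15 = -56/15 ≈ -3.7333)
w(P, f) = 3*√7 (w(P, f) = √(-1 + 4*4²) = √(-1 + 4*16) = √(-1 + 64) = √63 = 3*√7)
-432 + k*w(-2, 2) = -432 - 56*√7/5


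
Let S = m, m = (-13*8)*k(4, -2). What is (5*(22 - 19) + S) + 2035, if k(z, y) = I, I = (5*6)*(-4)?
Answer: 14530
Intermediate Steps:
I = -120 (I = 30*(-4) = -120)
k(z, y) = -120
m = 12480 (m = -13*8*(-120) = -104*(-120) = 12480)
S = 12480
(5*(22 - 19) + S) + 2035 = (5*(22 - 19) + 12480) + 2035 = (5*3 + 12480) + 2035 = (15 + 12480) + 2035 = 12495 + 2035 = 14530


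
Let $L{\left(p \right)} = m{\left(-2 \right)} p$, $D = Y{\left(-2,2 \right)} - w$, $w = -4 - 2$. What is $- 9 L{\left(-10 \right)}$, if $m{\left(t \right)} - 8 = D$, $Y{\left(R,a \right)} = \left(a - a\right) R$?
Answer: $1260$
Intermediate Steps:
$Y{\left(R,a \right)} = 0$ ($Y{\left(R,a \right)} = 0 R = 0$)
$w = -6$
$D = 6$ ($D = 0 - -6 = 0 + 6 = 6$)
$m{\left(t \right)} = 14$ ($m{\left(t \right)} = 8 + 6 = 14$)
$L{\left(p \right)} = 14 p$
$- 9 L{\left(-10 \right)} = - 9 \cdot 14 \left(-10\right) = \left(-9\right) \left(-140\right) = 1260$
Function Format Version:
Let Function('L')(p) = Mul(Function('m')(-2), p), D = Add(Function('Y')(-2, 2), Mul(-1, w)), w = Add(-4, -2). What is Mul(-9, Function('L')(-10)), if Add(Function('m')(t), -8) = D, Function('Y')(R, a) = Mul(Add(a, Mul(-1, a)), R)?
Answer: 1260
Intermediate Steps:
Function('Y')(R, a) = 0 (Function('Y')(R, a) = Mul(0, R) = 0)
w = -6
D = 6 (D = Add(0, Mul(-1, -6)) = Add(0, 6) = 6)
Function('m')(t) = 14 (Function('m')(t) = Add(8, 6) = 14)
Function('L')(p) = Mul(14, p)
Mul(-9, Function('L')(-10)) = Mul(-9, Mul(14, -10)) = Mul(-9, -140) = 1260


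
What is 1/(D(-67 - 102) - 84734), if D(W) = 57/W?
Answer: -169/14320103 ≈ -1.1802e-5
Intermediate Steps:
1/(D(-67 - 102) - 84734) = 1/(57/(-67 - 102) - 84734) = 1/(57/(-169) - 84734) = 1/(57*(-1/169) - 84734) = 1/(-57/169 - 84734) = 1/(-14320103/169) = -169/14320103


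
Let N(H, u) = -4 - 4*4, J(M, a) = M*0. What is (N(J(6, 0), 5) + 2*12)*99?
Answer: 396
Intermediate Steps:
J(M, a) = 0
N(H, u) = -20 (N(H, u) = -4 - 16 = -20)
(N(J(6, 0), 5) + 2*12)*99 = (-20 + 2*12)*99 = (-20 + 24)*99 = 4*99 = 396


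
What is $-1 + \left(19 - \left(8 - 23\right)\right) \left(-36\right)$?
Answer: $-1225$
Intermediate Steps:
$-1 + \left(19 - \left(8 - 23\right)\right) \left(-36\right) = -1 + \left(19 - -15\right) \left(-36\right) = -1 + \left(19 + 15\right) \left(-36\right) = -1 + 34 \left(-36\right) = -1 - 1224 = -1225$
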